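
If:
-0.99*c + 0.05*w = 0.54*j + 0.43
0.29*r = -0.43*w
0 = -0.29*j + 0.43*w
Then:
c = -0.758272378962034*w - 0.434343434343434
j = 1.48275862068966*w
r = -1.48275862068966*w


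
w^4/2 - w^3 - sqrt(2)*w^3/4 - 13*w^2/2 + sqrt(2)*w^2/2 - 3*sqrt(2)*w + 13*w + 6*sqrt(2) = (w/2 + sqrt(2))*(w - 2)*(w - 3*sqrt(2))*(w + sqrt(2)/2)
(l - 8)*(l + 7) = l^2 - l - 56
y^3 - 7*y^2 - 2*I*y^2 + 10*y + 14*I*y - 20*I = (y - 5)*(y - 2)*(y - 2*I)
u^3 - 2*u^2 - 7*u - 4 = (u - 4)*(u + 1)^2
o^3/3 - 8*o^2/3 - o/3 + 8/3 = (o/3 + 1/3)*(o - 8)*(o - 1)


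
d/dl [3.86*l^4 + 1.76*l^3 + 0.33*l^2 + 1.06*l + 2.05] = 15.44*l^3 + 5.28*l^2 + 0.66*l + 1.06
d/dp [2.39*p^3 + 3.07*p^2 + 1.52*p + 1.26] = 7.17*p^2 + 6.14*p + 1.52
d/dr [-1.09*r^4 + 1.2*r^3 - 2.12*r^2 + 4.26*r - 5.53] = -4.36*r^3 + 3.6*r^2 - 4.24*r + 4.26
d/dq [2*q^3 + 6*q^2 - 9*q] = 6*q^2 + 12*q - 9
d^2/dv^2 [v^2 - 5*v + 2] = 2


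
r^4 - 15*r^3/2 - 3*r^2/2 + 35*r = r*(r - 7)*(r - 5/2)*(r + 2)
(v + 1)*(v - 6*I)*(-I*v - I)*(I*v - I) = v^4 + v^3 - 6*I*v^3 - v^2 - 6*I*v^2 - v + 6*I*v + 6*I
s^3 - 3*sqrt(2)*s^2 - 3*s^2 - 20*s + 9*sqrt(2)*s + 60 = (s - 3)*(s - 5*sqrt(2))*(s + 2*sqrt(2))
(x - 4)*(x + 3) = x^2 - x - 12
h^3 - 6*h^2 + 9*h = h*(h - 3)^2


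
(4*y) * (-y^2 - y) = -4*y^3 - 4*y^2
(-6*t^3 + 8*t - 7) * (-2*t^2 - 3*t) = 12*t^5 + 18*t^4 - 16*t^3 - 10*t^2 + 21*t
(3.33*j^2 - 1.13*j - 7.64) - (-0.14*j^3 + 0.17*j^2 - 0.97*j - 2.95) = 0.14*j^3 + 3.16*j^2 - 0.16*j - 4.69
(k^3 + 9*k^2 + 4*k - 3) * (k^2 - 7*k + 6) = k^5 + 2*k^4 - 53*k^3 + 23*k^2 + 45*k - 18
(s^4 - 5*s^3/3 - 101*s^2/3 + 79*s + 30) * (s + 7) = s^5 + 16*s^4/3 - 136*s^3/3 - 470*s^2/3 + 583*s + 210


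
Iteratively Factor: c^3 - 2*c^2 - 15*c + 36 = (c - 3)*(c^2 + c - 12) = (c - 3)^2*(c + 4)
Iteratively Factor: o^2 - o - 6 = (o + 2)*(o - 3)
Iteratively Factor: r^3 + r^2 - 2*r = (r)*(r^2 + r - 2) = r*(r - 1)*(r + 2)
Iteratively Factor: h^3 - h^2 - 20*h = (h)*(h^2 - h - 20) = h*(h - 5)*(h + 4)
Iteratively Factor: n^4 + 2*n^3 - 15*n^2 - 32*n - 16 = (n - 4)*(n^3 + 6*n^2 + 9*n + 4) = (n - 4)*(n + 1)*(n^2 + 5*n + 4) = (n - 4)*(n + 1)*(n + 4)*(n + 1)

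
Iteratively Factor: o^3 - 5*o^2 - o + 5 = (o + 1)*(o^2 - 6*o + 5) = (o - 1)*(o + 1)*(o - 5)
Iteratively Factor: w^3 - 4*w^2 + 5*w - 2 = (w - 2)*(w^2 - 2*w + 1) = (w - 2)*(w - 1)*(w - 1)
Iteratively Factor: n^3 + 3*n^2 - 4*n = (n + 4)*(n^2 - n) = (n - 1)*(n + 4)*(n)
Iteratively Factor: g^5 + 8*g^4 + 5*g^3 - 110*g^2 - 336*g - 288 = (g + 2)*(g^4 + 6*g^3 - 7*g^2 - 96*g - 144) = (g + 2)*(g + 3)*(g^3 + 3*g^2 - 16*g - 48) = (g - 4)*(g + 2)*(g + 3)*(g^2 + 7*g + 12) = (g - 4)*(g + 2)*(g + 3)^2*(g + 4)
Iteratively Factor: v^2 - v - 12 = (v + 3)*(v - 4)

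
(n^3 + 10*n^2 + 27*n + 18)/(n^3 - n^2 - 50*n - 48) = (n + 3)/(n - 8)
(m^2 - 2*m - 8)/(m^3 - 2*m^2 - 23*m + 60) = (m + 2)/(m^2 + 2*m - 15)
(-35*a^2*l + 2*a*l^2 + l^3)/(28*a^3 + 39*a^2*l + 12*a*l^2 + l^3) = l*(-5*a + l)/(4*a^2 + 5*a*l + l^2)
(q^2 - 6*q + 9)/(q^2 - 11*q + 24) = (q - 3)/(q - 8)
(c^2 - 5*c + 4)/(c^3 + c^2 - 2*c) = (c - 4)/(c*(c + 2))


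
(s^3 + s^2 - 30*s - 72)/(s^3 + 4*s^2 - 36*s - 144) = (s + 3)/(s + 6)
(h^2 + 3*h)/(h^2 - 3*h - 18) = h/(h - 6)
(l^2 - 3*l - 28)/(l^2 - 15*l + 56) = (l + 4)/(l - 8)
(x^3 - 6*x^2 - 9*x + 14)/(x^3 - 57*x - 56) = (-x^3 + 6*x^2 + 9*x - 14)/(-x^3 + 57*x + 56)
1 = 1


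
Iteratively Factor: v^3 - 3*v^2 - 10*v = (v - 5)*(v^2 + 2*v) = v*(v - 5)*(v + 2)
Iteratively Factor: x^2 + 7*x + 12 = (x + 4)*(x + 3)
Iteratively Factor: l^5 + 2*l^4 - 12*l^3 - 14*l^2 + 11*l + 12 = (l - 1)*(l^4 + 3*l^3 - 9*l^2 - 23*l - 12) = (l - 1)*(l + 4)*(l^3 - l^2 - 5*l - 3) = (l - 3)*(l - 1)*(l + 4)*(l^2 + 2*l + 1) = (l - 3)*(l - 1)*(l + 1)*(l + 4)*(l + 1)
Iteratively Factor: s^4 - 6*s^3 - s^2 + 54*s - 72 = (s + 3)*(s^3 - 9*s^2 + 26*s - 24) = (s - 4)*(s + 3)*(s^2 - 5*s + 6) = (s - 4)*(s - 2)*(s + 3)*(s - 3)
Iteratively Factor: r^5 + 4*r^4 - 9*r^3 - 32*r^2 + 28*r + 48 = (r - 2)*(r^4 + 6*r^3 + 3*r^2 - 26*r - 24) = (r - 2)*(r + 4)*(r^3 + 2*r^2 - 5*r - 6) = (r - 2)*(r + 1)*(r + 4)*(r^2 + r - 6) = (r - 2)^2*(r + 1)*(r + 4)*(r + 3)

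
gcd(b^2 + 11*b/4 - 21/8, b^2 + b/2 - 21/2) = b + 7/2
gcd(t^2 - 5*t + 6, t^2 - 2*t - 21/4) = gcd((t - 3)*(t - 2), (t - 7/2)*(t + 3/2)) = 1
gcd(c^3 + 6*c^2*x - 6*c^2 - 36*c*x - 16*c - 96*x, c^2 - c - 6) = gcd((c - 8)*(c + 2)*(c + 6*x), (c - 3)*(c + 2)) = c + 2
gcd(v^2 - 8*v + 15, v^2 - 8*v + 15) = v^2 - 8*v + 15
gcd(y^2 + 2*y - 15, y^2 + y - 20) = y + 5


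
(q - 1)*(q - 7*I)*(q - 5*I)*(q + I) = q^4 - q^3 - 11*I*q^3 - 23*q^2 + 11*I*q^2 + 23*q - 35*I*q + 35*I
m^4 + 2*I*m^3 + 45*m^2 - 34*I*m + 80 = (m - 5*I)*(m - 2*I)*(m + I)*(m + 8*I)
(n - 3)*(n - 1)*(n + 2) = n^3 - 2*n^2 - 5*n + 6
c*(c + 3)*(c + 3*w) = c^3 + 3*c^2*w + 3*c^2 + 9*c*w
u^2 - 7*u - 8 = (u - 8)*(u + 1)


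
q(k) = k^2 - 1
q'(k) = 2*k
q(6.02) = 35.24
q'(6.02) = 12.04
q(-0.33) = -0.89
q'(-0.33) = -0.66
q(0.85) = -0.28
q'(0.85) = 1.70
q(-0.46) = -0.79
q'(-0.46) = -0.92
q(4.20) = 16.64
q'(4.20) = 8.40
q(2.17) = 3.71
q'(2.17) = 4.34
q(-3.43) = 10.76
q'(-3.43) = -6.86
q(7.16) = 50.27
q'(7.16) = 14.32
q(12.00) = 143.00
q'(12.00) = 24.00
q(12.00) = 143.00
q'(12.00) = 24.00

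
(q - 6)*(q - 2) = q^2 - 8*q + 12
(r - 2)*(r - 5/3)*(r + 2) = r^3 - 5*r^2/3 - 4*r + 20/3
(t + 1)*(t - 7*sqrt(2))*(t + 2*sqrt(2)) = t^3 - 5*sqrt(2)*t^2 + t^2 - 28*t - 5*sqrt(2)*t - 28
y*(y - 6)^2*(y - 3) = y^4 - 15*y^3 + 72*y^2 - 108*y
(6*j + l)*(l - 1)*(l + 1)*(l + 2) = 6*j*l^3 + 12*j*l^2 - 6*j*l - 12*j + l^4 + 2*l^3 - l^2 - 2*l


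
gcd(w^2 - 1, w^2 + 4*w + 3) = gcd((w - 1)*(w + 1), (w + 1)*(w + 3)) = w + 1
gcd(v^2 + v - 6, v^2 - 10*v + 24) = 1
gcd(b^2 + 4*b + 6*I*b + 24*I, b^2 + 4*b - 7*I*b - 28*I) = b + 4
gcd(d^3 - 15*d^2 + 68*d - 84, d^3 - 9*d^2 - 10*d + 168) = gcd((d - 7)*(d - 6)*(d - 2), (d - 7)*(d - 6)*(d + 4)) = d^2 - 13*d + 42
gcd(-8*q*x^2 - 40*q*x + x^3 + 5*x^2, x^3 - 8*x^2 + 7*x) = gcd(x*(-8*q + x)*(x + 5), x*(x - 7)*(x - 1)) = x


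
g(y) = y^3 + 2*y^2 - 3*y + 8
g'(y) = 3*y^2 + 4*y - 3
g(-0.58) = 10.22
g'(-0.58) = -4.31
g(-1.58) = 13.79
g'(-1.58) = -1.83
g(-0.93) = 11.72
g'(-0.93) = -4.13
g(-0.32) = 9.13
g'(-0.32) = -3.97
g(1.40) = 10.46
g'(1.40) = 8.48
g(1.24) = 9.26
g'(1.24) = 6.57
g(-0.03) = 8.09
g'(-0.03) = -3.12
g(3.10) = 47.71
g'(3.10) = 38.23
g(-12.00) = -1396.00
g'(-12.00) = 381.00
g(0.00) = 8.00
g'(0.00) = -3.00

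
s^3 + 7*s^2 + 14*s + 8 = (s + 1)*(s + 2)*(s + 4)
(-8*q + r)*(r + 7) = -8*q*r - 56*q + r^2 + 7*r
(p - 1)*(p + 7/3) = p^2 + 4*p/3 - 7/3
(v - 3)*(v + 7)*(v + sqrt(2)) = v^3 + sqrt(2)*v^2 + 4*v^2 - 21*v + 4*sqrt(2)*v - 21*sqrt(2)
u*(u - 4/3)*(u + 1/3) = u^3 - u^2 - 4*u/9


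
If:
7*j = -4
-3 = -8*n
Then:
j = -4/7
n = 3/8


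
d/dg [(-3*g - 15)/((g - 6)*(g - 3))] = 3*(g^2 + 10*g - 63)/(g^4 - 18*g^3 + 117*g^2 - 324*g + 324)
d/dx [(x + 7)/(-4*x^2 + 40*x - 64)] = (-x^2 + 10*x + 2*(x - 5)*(x + 7) - 16)/(4*(x^2 - 10*x + 16)^2)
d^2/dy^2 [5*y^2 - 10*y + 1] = 10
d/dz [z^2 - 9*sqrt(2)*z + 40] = 2*z - 9*sqrt(2)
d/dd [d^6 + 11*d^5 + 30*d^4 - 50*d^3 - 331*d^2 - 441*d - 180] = 6*d^5 + 55*d^4 + 120*d^3 - 150*d^2 - 662*d - 441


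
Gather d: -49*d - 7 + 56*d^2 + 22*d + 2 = 56*d^2 - 27*d - 5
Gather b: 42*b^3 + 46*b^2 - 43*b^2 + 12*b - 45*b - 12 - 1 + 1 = 42*b^3 + 3*b^2 - 33*b - 12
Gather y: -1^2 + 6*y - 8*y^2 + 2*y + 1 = -8*y^2 + 8*y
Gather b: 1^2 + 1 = 2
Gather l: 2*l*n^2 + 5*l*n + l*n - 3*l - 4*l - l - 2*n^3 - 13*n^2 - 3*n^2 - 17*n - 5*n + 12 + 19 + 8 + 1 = l*(2*n^2 + 6*n - 8) - 2*n^3 - 16*n^2 - 22*n + 40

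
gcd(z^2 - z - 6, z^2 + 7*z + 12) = 1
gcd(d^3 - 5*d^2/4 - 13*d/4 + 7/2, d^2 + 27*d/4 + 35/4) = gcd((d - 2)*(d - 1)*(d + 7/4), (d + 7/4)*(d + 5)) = d + 7/4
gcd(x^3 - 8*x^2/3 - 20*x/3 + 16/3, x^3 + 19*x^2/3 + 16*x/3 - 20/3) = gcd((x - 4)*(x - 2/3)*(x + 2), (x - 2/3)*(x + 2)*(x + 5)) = x^2 + 4*x/3 - 4/3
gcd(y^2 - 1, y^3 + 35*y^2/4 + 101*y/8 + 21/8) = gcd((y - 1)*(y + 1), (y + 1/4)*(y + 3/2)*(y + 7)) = 1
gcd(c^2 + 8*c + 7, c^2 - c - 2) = c + 1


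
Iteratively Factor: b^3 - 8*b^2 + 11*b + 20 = (b - 5)*(b^2 - 3*b - 4) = (b - 5)*(b - 4)*(b + 1)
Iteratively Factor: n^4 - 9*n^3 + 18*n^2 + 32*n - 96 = (n + 2)*(n^3 - 11*n^2 + 40*n - 48) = (n - 4)*(n + 2)*(n^2 - 7*n + 12) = (n - 4)*(n - 3)*(n + 2)*(n - 4)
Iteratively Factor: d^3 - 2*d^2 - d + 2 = (d + 1)*(d^2 - 3*d + 2) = (d - 1)*(d + 1)*(d - 2)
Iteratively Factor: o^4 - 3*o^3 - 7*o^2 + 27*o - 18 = (o - 2)*(o^3 - o^2 - 9*o + 9) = (o - 2)*(o + 3)*(o^2 - 4*o + 3) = (o - 3)*(o - 2)*(o + 3)*(o - 1)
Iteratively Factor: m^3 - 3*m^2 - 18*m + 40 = (m - 2)*(m^2 - m - 20) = (m - 5)*(m - 2)*(m + 4)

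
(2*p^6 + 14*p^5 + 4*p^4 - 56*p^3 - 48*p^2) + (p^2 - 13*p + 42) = 2*p^6 + 14*p^5 + 4*p^4 - 56*p^3 - 47*p^2 - 13*p + 42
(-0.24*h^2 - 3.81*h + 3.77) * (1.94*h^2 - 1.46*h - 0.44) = -0.4656*h^4 - 7.041*h^3 + 12.982*h^2 - 3.8278*h - 1.6588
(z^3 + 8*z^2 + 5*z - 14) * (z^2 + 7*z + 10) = z^5 + 15*z^4 + 71*z^3 + 101*z^2 - 48*z - 140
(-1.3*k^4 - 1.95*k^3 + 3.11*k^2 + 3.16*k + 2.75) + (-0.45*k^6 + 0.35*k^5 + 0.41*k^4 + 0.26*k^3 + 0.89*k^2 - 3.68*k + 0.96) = -0.45*k^6 + 0.35*k^5 - 0.89*k^4 - 1.69*k^3 + 4.0*k^2 - 0.52*k + 3.71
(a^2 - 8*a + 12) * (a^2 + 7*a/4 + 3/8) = a^4 - 25*a^3/4 - 13*a^2/8 + 18*a + 9/2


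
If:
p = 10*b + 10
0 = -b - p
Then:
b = -10/11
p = 10/11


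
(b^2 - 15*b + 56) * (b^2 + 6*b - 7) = b^4 - 9*b^3 - 41*b^2 + 441*b - 392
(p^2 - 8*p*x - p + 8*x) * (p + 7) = p^3 - 8*p^2*x + 6*p^2 - 48*p*x - 7*p + 56*x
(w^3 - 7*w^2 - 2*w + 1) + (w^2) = w^3 - 6*w^2 - 2*w + 1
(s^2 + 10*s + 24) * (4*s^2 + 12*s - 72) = 4*s^4 + 52*s^3 + 144*s^2 - 432*s - 1728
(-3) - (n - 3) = -n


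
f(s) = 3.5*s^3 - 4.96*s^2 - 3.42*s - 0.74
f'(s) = 10.5*s^2 - 9.92*s - 3.42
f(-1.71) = -26.90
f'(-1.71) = 44.25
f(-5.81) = -834.73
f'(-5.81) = 408.65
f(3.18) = 50.78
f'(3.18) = 71.21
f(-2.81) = -107.95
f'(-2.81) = 107.36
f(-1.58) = -21.52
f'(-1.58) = 38.47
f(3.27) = 57.42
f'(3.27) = 76.42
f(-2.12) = -49.13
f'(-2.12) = 64.80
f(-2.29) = -60.95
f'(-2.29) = 74.36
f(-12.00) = -6721.94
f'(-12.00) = 1627.62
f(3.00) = 38.86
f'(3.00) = 61.32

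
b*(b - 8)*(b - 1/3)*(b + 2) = b^4 - 19*b^3/3 - 14*b^2 + 16*b/3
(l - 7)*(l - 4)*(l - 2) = l^3 - 13*l^2 + 50*l - 56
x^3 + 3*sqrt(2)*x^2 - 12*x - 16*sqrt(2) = (x - 2*sqrt(2))*(x + sqrt(2))*(x + 4*sqrt(2))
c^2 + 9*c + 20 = (c + 4)*(c + 5)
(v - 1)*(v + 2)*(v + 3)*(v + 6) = v^4 + 10*v^3 + 25*v^2 - 36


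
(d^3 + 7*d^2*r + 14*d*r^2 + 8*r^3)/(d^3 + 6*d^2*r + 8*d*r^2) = (d + r)/d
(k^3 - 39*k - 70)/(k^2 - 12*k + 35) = (k^2 + 7*k + 10)/(k - 5)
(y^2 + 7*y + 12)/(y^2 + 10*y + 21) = (y + 4)/(y + 7)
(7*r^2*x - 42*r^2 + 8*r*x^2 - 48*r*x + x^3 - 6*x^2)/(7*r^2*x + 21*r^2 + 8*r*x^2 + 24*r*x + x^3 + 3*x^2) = (x - 6)/(x + 3)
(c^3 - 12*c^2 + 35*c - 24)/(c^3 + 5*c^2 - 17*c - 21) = (c^2 - 9*c + 8)/(c^2 + 8*c + 7)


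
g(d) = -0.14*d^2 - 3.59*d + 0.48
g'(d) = -0.28*d - 3.59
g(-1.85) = 6.64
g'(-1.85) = -3.07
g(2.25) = -8.31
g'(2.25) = -4.22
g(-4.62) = 14.08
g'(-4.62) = -2.30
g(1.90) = -6.85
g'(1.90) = -4.12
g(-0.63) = 2.69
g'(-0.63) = -3.41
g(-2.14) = 7.52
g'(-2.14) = -2.99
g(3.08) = -11.91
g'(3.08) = -4.45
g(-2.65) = 9.01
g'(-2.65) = -2.85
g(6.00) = -26.10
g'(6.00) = -5.27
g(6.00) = -26.10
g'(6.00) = -5.27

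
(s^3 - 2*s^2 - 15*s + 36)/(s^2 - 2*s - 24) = (s^2 - 6*s + 9)/(s - 6)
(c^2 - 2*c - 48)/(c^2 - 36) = (c - 8)/(c - 6)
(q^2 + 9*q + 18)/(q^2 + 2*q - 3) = (q + 6)/(q - 1)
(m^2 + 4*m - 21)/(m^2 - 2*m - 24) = (-m^2 - 4*m + 21)/(-m^2 + 2*m + 24)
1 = 1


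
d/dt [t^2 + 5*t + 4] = 2*t + 5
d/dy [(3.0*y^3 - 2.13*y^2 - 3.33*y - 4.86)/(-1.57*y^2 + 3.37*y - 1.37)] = (-4.71*y^4 + 20.22*y^3 - 24.7362*y^2 - 9.4242*y + 20.9403)/(2.4649*y^4 - 10.5818*y^3 + 15.6587*y^2 - 9.2338*y + 1.8769)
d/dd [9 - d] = -1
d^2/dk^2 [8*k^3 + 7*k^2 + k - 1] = 48*k + 14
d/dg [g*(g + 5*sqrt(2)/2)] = 2*g + 5*sqrt(2)/2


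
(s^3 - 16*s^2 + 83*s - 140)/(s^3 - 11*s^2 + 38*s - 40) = (s - 7)/(s - 2)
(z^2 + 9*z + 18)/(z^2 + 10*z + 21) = (z + 6)/(z + 7)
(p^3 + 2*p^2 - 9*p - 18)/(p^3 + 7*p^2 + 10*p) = (p^2 - 9)/(p*(p + 5))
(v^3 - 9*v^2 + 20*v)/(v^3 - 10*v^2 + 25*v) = (v - 4)/(v - 5)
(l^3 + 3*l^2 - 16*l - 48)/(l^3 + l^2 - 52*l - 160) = (l^2 - l - 12)/(l^2 - 3*l - 40)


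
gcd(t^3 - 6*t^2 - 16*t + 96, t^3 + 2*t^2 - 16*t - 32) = t^2 - 16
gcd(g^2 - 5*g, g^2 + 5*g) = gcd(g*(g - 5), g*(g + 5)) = g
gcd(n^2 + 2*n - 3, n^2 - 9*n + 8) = n - 1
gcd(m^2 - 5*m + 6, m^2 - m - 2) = m - 2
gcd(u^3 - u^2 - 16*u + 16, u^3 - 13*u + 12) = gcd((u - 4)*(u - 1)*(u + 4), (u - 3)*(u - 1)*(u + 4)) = u^2 + 3*u - 4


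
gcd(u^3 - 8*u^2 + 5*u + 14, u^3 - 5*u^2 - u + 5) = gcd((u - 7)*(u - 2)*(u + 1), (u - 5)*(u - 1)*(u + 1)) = u + 1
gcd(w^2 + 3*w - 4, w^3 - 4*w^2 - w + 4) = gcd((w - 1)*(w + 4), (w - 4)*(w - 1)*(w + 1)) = w - 1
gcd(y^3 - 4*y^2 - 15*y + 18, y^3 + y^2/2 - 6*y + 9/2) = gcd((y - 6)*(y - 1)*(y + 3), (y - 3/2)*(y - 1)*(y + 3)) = y^2 + 2*y - 3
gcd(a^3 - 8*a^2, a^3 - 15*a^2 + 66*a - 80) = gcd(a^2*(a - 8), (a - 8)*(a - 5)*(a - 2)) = a - 8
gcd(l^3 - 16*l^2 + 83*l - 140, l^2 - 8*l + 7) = l - 7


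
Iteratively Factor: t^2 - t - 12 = (t - 4)*(t + 3)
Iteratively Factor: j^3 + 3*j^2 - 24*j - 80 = (j - 5)*(j^2 + 8*j + 16) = (j - 5)*(j + 4)*(j + 4)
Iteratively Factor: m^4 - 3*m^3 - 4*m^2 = (m)*(m^3 - 3*m^2 - 4*m) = m*(m + 1)*(m^2 - 4*m) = m*(m - 4)*(m + 1)*(m)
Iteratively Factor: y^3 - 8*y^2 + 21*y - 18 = (y - 3)*(y^2 - 5*y + 6) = (y - 3)*(y - 2)*(y - 3)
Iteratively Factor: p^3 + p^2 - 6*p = (p)*(p^2 + p - 6) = p*(p + 3)*(p - 2)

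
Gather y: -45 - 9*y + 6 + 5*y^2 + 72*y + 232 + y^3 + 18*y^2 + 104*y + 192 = y^3 + 23*y^2 + 167*y + 385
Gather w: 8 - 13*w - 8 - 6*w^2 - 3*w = -6*w^2 - 16*w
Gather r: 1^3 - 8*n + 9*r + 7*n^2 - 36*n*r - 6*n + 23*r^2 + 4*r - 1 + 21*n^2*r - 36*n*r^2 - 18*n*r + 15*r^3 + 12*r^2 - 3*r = 7*n^2 - 14*n + 15*r^3 + r^2*(35 - 36*n) + r*(21*n^2 - 54*n + 10)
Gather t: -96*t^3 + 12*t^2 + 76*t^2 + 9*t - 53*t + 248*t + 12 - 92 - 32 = -96*t^3 + 88*t^2 + 204*t - 112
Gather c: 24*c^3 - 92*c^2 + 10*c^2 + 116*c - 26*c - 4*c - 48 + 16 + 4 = 24*c^3 - 82*c^2 + 86*c - 28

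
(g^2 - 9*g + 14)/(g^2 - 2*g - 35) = (g - 2)/(g + 5)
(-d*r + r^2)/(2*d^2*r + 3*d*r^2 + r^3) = (-d + r)/(2*d^2 + 3*d*r + r^2)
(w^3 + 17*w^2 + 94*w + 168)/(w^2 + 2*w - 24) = (w^2 + 11*w + 28)/(w - 4)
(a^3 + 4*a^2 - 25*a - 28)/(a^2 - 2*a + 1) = (a^3 + 4*a^2 - 25*a - 28)/(a^2 - 2*a + 1)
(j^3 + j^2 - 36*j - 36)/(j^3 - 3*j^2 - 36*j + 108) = (j + 1)/(j - 3)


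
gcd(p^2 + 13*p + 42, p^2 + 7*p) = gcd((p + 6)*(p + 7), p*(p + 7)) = p + 7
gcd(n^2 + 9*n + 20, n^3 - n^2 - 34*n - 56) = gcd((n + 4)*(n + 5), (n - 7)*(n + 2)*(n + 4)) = n + 4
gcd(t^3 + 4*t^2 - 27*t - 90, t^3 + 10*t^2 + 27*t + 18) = t^2 + 9*t + 18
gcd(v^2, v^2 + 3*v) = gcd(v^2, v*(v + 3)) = v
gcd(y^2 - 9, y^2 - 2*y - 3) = y - 3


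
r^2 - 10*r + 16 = (r - 8)*(r - 2)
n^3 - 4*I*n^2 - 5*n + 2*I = (n - 2*I)*(n - I)^2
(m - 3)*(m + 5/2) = m^2 - m/2 - 15/2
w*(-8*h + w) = -8*h*w + w^2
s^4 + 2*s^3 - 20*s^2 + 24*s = s*(s - 2)^2*(s + 6)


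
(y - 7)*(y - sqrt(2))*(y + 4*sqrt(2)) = y^3 - 7*y^2 + 3*sqrt(2)*y^2 - 21*sqrt(2)*y - 8*y + 56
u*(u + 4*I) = u^2 + 4*I*u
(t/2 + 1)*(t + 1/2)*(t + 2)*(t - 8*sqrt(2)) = t^4/2 - 4*sqrt(2)*t^3 + 9*t^3/4 - 18*sqrt(2)*t^2 + 3*t^2 - 24*sqrt(2)*t + t - 8*sqrt(2)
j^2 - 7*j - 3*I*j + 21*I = (j - 7)*(j - 3*I)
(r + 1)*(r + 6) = r^2 + 7*r + 6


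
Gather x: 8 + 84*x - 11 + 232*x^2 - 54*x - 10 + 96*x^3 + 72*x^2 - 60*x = 96*x^3 + 304*x^2 - 30*x - 13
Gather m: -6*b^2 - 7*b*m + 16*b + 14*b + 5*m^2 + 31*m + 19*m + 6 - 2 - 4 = -6*b^2 + 30*b + 5*m^2 + m*(50 - 7*b)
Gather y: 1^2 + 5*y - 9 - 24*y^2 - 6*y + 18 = -24*y^2 - y + 10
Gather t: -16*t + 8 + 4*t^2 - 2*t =4*t^2 - 18*t + 8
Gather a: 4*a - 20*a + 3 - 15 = -16*a - 12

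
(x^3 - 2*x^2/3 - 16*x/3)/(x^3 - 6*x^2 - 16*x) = (x - 8/3)/(x - 8)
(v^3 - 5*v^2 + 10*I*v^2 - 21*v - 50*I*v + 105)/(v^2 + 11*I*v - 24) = (v^2 + v*(-5 + 7*I) - 35*I)/(v + 8*I)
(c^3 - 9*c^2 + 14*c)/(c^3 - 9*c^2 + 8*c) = (c^2 - 9*c + 14)/(c^2 - 9*c + 8)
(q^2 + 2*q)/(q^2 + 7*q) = (q + 2)/(q + 7)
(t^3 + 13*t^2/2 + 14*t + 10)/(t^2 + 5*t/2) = t + 4 + 4/t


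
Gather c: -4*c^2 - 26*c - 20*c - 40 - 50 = -4*c^2 - 46*c - 90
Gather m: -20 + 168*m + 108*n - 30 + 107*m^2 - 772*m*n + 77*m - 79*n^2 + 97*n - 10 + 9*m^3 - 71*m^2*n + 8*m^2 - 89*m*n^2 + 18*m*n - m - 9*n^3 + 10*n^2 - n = 9*m^3 + m^2*(115 - 71*n) + m*(-89*n^2 - 754*n + 244) - 9*n^3 - 69*n^2 + 204*n - 60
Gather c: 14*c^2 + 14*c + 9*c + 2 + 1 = 14*c^2 + 23*c + 3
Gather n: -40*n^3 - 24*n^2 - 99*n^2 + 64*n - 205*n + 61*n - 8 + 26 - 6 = -40*n^3 - 123*n^2 - 80*n + 12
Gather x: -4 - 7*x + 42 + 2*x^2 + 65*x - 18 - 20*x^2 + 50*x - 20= -18*x^2 + 108*x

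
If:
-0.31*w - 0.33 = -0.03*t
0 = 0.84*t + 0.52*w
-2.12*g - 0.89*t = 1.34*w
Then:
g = 0.37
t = 0.62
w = -1.00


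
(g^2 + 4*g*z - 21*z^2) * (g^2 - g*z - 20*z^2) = g^4 + 3*g^3*z - 45*g^2*z^2 - 59*g*z^3 + 420*z^4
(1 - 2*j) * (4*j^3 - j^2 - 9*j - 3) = -8*j^4 + 6*j^3 + 17*j^2 - 3*j - 3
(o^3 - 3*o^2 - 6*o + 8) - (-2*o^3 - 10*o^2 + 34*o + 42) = 3*o^3 + 7*o^2 - 40*o - 34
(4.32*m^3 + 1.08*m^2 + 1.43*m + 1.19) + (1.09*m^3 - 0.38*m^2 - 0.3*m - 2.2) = 5.41*m^3 + 0.7*m^2 + 1.13*m - 1.01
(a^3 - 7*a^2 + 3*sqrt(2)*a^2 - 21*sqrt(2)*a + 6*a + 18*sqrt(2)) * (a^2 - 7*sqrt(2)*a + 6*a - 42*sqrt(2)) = a^5 - 4*sqrt(2)*a^4 - a^4 - 78*a^3 + 4*sqrt(2)*a^3 + 78*a^2 + 144*sqrt(2)*a^2 - 144*sqrt(2)*a + 1512*a - 1512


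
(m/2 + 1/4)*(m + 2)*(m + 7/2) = m^3/2 + 3*m^2 + 39*m/8 + 7/4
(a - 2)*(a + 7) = a^2 + 5*a - 14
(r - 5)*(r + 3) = r^2 - 2*r - 15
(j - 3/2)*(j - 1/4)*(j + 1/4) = j^3 - 3*j^2/2 - j/16 + 3/32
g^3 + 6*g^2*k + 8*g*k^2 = g*(g + 2*k)*(g + 4*k)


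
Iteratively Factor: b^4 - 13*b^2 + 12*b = (b + 4)*(b^3 - 4*b^2 + 3*b) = (b - 1)*(b + 4)*(b^2 - 3*b) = (b - 3)*(b - 1)*(b + 4)*(b)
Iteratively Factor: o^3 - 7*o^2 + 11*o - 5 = (o - 1)*(o^2 - 6*o + 5) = (o - 1)^2*(o - 5)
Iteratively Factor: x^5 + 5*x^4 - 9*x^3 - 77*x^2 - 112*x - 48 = (x + 1)*(x^4 + 4*x^3 - 13*x^2 - 64*x - 48) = (x + 1)^2*(x^3 + 3*x^2 - 16*x - 48) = (x + 1)^2*(x + 4)*(x^2 - x - 12) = (x + 1)^2*(x + 3)*(x + 4)*(x - 4)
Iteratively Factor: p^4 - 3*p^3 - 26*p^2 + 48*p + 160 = (p - 4)*(p^3 + p^2 - 22*p - 40) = (p - 4)*(p + 4)*(p^2 - 3*p - 10) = (p - 4)*(p + 2)*(p + 4)*(p - 5)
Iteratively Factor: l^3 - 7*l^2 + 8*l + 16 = (l - 4)*(l^2 - 3*l - 4) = (l - 4)^2*(l + 1)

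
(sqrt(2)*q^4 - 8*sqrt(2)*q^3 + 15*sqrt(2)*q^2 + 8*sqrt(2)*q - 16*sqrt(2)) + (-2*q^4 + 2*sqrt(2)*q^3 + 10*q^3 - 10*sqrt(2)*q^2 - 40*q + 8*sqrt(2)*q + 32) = -2*q^4 + sqrt(2)*q^4 - 6*sqrt(2)*q^3 + 10*q^3 + 5*sqrt(2)*q^2 - 40*q + 16*sqrt(2)*q - 16*sqrt(2) + 32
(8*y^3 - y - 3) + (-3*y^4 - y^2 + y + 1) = -3*y^4 + 8*y^3 - y^2 - 2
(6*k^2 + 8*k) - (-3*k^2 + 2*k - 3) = 9*k^2 + 6*k + 3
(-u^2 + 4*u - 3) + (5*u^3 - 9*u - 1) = 5*u^3 - u^2 - 5*u - 4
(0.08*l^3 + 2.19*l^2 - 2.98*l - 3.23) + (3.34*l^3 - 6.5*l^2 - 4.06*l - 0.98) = 3.42*l^3 - 4.31*l^2 - 7.04*l - 4.21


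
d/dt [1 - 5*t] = -5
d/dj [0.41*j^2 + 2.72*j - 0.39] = 0.82*j + 2.72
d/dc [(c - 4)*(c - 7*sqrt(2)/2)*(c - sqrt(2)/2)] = 3*c^2 - 8*sqrt(2)*c - 8*c + 7/2 + 16*sqrt(2)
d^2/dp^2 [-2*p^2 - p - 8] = -4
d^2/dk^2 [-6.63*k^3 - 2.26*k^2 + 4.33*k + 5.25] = -39.78*k - 4.52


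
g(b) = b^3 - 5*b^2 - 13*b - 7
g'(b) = 3*b^2 - 10*b - 13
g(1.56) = -35.65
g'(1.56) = -21.30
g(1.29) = -29.94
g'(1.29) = -20.91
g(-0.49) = -1.95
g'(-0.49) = -7.38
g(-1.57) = -2.78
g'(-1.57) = 10.09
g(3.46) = -70.42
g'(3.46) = -11.69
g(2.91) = -62.53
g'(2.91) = -16.70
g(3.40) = -69.70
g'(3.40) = -12.32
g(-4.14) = -109.84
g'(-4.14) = 79.82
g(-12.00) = -2299.00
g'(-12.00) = 539.00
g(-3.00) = -40.00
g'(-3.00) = 44.00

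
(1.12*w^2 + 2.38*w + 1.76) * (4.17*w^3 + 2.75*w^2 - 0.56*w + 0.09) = 4.6704*w^5 + 13.0046*w^4 + 13.257*w^3 + 3.608*w^2 - 0.7714*w + 0.1584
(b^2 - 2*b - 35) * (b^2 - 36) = b^4 - 2*b^3 - 71*b^2 + 72*b + 1260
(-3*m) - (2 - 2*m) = -m - 2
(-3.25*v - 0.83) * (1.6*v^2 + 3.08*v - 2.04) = -5.2*v^3 - 11.338*v^2 + 4.0736*v + 1.6932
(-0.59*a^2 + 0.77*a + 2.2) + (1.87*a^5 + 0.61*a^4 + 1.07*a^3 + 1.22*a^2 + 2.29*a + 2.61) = 1.87*a^5 + 0.61*a^4 + 1.07*a^3 + 0.63*a^2 + 3.06*a + 4.81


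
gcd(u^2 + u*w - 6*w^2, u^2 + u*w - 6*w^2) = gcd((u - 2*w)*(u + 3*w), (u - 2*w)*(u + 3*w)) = u^2 + u*w - 6*w^2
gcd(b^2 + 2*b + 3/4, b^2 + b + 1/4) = b + 1/2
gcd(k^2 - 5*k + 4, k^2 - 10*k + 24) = k - 4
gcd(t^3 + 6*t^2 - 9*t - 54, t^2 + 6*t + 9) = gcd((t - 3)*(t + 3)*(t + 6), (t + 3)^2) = t + 3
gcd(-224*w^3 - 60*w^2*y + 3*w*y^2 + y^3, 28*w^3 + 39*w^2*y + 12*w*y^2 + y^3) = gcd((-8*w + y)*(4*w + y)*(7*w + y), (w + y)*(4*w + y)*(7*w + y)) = 28*w^2 + 11*w*y + y^2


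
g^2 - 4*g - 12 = (g - 6)*(g + 2)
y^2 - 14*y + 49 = (y - 7)^2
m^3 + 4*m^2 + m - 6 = (m - 1)*(m + 2)*(m + 3)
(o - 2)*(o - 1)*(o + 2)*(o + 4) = o^4 + 3*o^3 - 8*o^2 - 12*o + 16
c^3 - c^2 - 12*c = c*(c - 4)*(c + 3)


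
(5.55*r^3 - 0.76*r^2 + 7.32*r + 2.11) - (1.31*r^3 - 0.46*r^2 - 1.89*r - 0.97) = 4.24*r^3 - 0.3*r^2 + 9.21*r + 3.08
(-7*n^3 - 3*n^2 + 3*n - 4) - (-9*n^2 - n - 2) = -7*n^3 + 6*n^2 + 4*n - 2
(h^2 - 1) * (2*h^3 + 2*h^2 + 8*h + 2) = 2*h^5 + 2*h^4 + 6*h^3 - 8*h - 2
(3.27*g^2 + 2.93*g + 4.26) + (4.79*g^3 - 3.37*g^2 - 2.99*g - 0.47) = 4.79*g^3 - 0.1*g^2 - 0.0600000000000001*g + 3.79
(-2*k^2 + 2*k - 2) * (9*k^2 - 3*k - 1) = -18*k^4 + 24*k^3 - 22*k^2 + 4*k + 2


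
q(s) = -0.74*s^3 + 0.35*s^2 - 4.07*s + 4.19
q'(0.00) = -4.07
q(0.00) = 4.19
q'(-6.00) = -88.19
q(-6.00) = 201.05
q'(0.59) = -4.43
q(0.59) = 1.76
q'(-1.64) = -11.19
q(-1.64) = 15.07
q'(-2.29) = -17.31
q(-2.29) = 24.23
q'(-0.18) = -4.27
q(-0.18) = 4.94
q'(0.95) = -5.41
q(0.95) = 0.00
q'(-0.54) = -5.10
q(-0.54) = 6.61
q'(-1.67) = -11.43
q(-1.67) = 15.41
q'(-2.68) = -21.89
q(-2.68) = 31.86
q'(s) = -2.22*s^2 + 0.7*s - 4.07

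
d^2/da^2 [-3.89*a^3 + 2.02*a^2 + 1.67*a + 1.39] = 4.04 - 23.34*a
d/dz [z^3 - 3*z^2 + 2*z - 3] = 3*z^2 - 6*z + 2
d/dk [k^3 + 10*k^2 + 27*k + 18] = 3*k^2 + 20*k + 27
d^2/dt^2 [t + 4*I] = 0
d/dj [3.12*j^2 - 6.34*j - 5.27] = 6.24*j - 6.34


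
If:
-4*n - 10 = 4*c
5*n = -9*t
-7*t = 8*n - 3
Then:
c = -239/74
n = 27/37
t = -15/37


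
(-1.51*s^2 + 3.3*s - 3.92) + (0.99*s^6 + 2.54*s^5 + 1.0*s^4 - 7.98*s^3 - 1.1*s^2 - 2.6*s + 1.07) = 0.99*s^6 + 2.54*s^5 + 1.0*s^4 - 7.98*s^3 - 2.61*s^2 + 0.7*s - 2.85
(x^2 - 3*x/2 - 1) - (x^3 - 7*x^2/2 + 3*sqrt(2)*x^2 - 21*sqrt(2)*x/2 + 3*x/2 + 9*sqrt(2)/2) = -x^3 - 3*sqrt(2)*x^2 + 9*x^2/2 - 3*x + 21*sqrt(2)*x/2 - 9*sqrt(2)/2 - 1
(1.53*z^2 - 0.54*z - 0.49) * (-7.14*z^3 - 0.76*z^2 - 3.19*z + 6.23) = -10.9242*z^5 + 2.6928*z^4 - 0.9717*z^3 + 11.6269*z^2 - 1.8011*z - 3.0527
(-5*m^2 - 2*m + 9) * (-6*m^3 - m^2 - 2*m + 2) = 30*m^5 + 17*m^4 - 42*m^3 - 15*m^2 - 22*m + 18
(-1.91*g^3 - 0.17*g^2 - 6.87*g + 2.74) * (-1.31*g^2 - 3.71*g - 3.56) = 2.5021*g^5 + 7.3088*g^4 + 16.43*g^3 + 22.5035*g^2 + 14.2918*g - 9.7544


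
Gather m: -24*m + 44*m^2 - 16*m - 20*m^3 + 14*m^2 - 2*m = -20*m^3 + 58*m^2 - 42*m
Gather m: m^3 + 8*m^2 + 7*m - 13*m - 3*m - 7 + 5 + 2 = m^3 + 8*m^2 - 9*m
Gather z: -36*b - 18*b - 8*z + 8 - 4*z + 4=-54*b - 12*z + 12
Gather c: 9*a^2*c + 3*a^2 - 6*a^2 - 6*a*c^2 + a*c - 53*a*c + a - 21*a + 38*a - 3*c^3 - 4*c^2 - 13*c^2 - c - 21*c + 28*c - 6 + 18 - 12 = -3*a^2 + 18*a - 3*c^3 + c^2*(-6*a - 17) + c*(9*a^2 - 52*a + 6)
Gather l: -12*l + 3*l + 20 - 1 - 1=18 - 9*l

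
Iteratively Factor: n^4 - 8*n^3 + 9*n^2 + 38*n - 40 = (n - 4)*(n^3 - 4*n^2 - 7*n + 10) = (n - 4)*(n - 1)*(n^2 - 3*n - 10) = (n - 5)*(n - 4)*(n - 1)*(n + 2)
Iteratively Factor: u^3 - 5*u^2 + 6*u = (u)*(u^2 - 5*u + 6) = u*(u - 3)*(u - 2)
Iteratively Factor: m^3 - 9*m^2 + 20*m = (m - 4)*(m^2 - 5*m) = (m - 5)*(m - 4)*(m)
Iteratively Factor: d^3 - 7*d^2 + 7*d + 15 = (d - 5)*(d^2 - 2*d - 3) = (d - 5)*(d + 1)*(d - 3)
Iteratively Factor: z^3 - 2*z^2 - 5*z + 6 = (z - 1)*(z^2 - z - 6) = (z - 1)*(z + 2)*(z - 3)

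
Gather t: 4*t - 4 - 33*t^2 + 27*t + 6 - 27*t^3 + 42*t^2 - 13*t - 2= -27*t^3 + 9*t^2 + 18*t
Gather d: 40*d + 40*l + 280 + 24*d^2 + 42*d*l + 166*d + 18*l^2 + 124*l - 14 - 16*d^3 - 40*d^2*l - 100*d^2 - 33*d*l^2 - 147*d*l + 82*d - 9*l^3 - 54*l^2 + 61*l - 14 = -16*d^3 + d^2*(-40*l - 76) + d*(-33*l^2 - 105*l + 288) - 9*l^3 - 36*l^2 + 225*l + 252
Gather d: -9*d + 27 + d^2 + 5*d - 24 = d^2 - 4*d + 3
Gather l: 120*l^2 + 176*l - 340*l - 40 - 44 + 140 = 120*l^2 - 164*l + 56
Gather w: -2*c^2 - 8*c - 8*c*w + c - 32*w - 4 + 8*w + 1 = -2*c^2 - 7*c + w*(-8*c - 24) - 3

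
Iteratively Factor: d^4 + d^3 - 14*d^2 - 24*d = (d + 2)*(d^3 - d^2 - 12*d) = (d + 2)*(d + 3)*(d^2 - 4*d) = (d - 4)*(d + 2)*(d + 3)*(d)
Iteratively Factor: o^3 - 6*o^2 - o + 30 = (o + 2)*(o^2 - 8*o + 15) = (o - 3)*(o + 2)*(o - 5)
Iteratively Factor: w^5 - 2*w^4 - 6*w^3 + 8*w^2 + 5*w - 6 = (w + 1)*(w^4 - 3*w^3 - 3*w^2 + 11*w - 6) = (w - 1)*(w + 1)*(w^3 - 2*w^2 - 5*w + 6) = (w - 1)^2*(w + 1)*(w^2 - w - 6) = (w - 1)^2*(w + 1)*(w + 2)*(w - 3)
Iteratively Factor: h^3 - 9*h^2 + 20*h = (h - 5)*(h^2 - 4*h) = (h - 5)*(h - 4)*(h)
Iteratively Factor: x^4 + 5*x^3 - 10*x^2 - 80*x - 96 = (x + 4)*(x^3 + x^2 - 14*x - 24) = (x + 2)*(x + 4)*(x^2 - x - 12) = (x + 2)*(x + 3)*(x + 4)*(x - 4)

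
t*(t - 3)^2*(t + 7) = t^4 + t^3 - 33*t^2 + 63*t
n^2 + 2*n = n*(n + 2)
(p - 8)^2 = p^2 - 16*p + 64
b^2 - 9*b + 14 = (b - 7)*(b - 2)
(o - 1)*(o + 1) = o^2 - 1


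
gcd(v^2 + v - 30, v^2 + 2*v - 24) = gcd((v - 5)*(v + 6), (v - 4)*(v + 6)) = v + 6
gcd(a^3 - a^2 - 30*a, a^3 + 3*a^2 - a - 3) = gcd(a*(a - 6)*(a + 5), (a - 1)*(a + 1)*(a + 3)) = 1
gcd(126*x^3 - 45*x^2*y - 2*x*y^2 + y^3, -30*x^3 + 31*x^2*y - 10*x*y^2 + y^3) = 3*x - y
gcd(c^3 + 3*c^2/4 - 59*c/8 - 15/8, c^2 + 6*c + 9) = c + 3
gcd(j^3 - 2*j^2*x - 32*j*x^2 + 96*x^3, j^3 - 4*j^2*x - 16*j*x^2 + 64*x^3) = j^2 - 8*j*x + 16*x^2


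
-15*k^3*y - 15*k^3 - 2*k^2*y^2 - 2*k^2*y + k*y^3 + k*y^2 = (-5*k + y)*(3*k + y)*(k*y + k)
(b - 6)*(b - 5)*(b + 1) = b^3 - 10*b^2 + 19*b + 30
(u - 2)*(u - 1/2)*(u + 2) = u^3 - u^2/2 - 4*u + 2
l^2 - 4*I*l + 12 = (l - 6*I)*(l + 2*I)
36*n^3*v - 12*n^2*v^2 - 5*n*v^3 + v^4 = v*(-6*n + v)*(-2*n + v)*(3*n + v)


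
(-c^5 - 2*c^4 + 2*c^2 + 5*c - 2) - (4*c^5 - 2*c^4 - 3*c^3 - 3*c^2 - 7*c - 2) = -5*c^5 + 3*c^3 + 5*c^2 + 12*c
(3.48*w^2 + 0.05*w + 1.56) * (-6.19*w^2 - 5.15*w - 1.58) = -21.5412*w^4 - 18.2315*w^3 - 15.4123*w^2 - 8.113*w - 2.4648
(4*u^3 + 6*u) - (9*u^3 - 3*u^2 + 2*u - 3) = -5*u^3 + 3*u^2 + 4*u + 3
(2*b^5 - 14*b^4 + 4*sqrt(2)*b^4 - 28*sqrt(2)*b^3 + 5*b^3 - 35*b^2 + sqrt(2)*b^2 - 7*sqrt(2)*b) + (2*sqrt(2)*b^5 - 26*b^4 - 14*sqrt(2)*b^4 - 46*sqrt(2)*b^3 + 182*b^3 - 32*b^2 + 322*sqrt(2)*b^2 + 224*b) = 2*b^5 + 2*sqrt(2)*b^5 - 40*b^4 - 10*sqrt(2)*b^4 - 74*sqrt(2)*b^3 + 187*b^3 - 67*b^2 + 323*sqrt(2)*b^2 - 7*sqrt(2)*b + 224*b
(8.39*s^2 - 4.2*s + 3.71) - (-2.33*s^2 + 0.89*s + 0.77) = 10.72*s^2 - 5.09*s + 2.94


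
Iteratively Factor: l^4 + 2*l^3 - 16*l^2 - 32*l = (l)*(l^3 + 2*l^2 - 16*l - 32) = l*(l + 4)*(l^2 - 2*l - 8) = l*(l + 2)*(l + 4)*(l - 4)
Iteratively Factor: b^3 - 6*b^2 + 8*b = (b - 2)*(b^2 - 4*b) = (b - 4)*(b - 2)*(b)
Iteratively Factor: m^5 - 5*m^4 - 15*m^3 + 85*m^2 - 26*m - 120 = (m + 1)*(m^4 - 6*m^3 - 9*m^2 + 94*m - 120) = (m - 2)*(m + 1)*(m^3 - 4*m^2 - 17*m + 60) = (m - 2)*(m + 1)*(m + 4)*(m^2 - 8*m + 15) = (m - 5)*(m - 2)*(m + 1)*(m + 4)*(m - 3)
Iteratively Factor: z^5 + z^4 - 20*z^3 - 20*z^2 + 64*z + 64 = (z - 4)*(z^4 + 5*z^3 - 20*z - 16) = (z - 4)*(z + 1)*(z^3 + 4*z^2 - 4*z - 16) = (z - 4)*(z - 2)*(z + 1)*(z^2 + 6*z + 8) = (z - 4)*(z - 2)*(z + 1)*(z + 4)*(z + 2)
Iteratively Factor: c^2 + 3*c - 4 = (c + 4)*(c - 1)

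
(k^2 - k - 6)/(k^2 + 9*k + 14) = (k - 3)/(k + 7)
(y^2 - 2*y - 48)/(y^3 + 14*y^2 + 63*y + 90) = (y - 8)/(y^2 + 8*y + 15)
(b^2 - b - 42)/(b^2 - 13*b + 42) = (b + 6)/(b - 6)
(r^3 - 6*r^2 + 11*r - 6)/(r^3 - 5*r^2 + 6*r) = (r - 1)/r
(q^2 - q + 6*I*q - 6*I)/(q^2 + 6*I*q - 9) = (q^2 - q + 6*I*q - 6*I)/(q^2 + 6*I*q - 9)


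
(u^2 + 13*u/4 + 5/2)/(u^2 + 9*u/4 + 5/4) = (u + 2)/(u + 1)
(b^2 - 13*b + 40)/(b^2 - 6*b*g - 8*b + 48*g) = (b - 5)/(b - 6*g)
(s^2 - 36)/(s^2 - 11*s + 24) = (s^2 - 36)/(s^2 - 11*s + 24)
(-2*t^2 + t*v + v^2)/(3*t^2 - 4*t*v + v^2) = (-2*t - v)/(3*t - v)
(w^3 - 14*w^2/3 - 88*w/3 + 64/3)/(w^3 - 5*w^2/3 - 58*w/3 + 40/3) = (w - 8)/(w - 5)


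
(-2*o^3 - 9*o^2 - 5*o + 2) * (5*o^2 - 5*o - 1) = -10*o^5 - 35*o^4 + 22*o^3 + 44*o^2 - 5*o - 2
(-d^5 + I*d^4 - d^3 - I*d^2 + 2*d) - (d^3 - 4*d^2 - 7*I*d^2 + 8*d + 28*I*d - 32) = -d^5 + I*d^4 - 2*d^3 + 4*d^2 + 6*I*d^2 - 6*d - 28*I*d + 32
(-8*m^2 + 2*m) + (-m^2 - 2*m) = -9*m^2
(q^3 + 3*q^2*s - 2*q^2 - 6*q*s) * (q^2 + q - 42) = q^5 + 3*q^4*s - q^4 - 3*q^3*s - 44*q^3 - 132*q^2*s + 84*q^2 + 252*q*s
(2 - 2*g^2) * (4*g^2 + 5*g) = -8*g^4 - 10*g^3 + 8*g^2 + 10*g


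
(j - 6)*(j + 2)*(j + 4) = j^3 - 28*j - 48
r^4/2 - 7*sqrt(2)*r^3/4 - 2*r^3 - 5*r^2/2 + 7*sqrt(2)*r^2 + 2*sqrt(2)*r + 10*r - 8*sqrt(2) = (r/2 + sqrt(2)/2)*(r - 4)*(r - 4*sqrt(2))*(r - sqrt(2)/2)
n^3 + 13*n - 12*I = (n - 3*I)*(n - I)*(n + 4*I)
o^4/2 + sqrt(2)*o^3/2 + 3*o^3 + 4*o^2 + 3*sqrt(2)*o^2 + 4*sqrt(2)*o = o*(o/2 + 1)*(o + 4)*(o + sqrt(2))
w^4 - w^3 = w^3*(w - 1)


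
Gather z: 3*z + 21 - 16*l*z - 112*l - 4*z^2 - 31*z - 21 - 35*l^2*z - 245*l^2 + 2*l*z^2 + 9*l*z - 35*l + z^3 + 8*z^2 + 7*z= -245*l^2 - 147*l + z^3 + z^2*(2*l + 4) + z*(-35*l^2 - 7*l - 21)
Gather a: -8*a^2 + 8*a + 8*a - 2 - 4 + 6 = -8*a^2 + 16*a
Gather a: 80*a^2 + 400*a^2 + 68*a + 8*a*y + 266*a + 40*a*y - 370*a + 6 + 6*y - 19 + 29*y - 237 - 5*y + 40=480*a^2 + a*(48*y - 36) + 30*y - 210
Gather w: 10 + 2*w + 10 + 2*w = 4*w + 20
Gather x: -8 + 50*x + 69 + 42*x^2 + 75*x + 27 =42*x^2 + 125*x + 88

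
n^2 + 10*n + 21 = (n + 3)*(n + 7)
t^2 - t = t*(t - 1)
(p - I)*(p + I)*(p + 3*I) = p^3 + 3*I*p^2 + p + 3*I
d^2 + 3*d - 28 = (d - 4)*(d + 7)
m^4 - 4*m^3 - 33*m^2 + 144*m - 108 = (m - 6)*(m - 3)*(m - 1)*(m + 6)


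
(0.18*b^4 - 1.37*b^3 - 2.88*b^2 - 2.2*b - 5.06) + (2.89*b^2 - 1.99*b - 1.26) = 0.18*b^4 - 1.37*b^3 + 0.0100000000000002*b^2 - 4.19*b - 6.32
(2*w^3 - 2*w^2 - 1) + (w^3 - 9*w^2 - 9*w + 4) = 3*w^3 - 11*w^2 - 9*w + 3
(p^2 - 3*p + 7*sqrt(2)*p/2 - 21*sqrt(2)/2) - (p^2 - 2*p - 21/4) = -p + 7*sqrt(2)*p/2 - 21*sqrt(2)/2 + 21/4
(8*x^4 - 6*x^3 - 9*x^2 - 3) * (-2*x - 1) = -16*x^5 + 4*x^4 + 24*x^3 + 9*x^2 + 6*x + 3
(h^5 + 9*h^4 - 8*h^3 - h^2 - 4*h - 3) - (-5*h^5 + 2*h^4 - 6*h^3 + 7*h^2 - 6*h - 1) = 6*h^5 + 7*h^4 - 2*h^3 - 8*h^2 + 2*h - 2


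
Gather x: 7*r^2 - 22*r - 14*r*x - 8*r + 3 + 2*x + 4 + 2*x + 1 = 7*r^2 - 30*r + x*(4 - 14*r) + 8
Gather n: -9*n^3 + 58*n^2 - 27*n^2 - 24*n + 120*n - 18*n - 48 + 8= -9*n^3 + 31*n^2 + 78*n - 40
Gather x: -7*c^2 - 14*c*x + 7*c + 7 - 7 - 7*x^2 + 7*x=-7*c^2 + 7*c - 7*x^2 + x*(7 - 14*c)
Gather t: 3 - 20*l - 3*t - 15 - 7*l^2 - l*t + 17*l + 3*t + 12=-7*l^2 - l*t - 3*l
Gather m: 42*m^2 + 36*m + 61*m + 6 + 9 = 42*m^2 + 97*m + 15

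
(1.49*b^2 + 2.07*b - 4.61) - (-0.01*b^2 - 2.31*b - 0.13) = 1.5*b^2 + 4.38*b - 4.48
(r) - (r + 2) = -2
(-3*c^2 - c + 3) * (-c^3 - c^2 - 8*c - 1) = 3*c^5 + 4*c^4 + 22*c^3 + 8*c^2 - 23*c - 3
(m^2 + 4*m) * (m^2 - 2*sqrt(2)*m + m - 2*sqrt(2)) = m^4 - 2*sqrt(2)*m^3 + 5*m^3 - 10*sqrt(2)*m^2 + 4*m^2 - 8*sqrt(2)*m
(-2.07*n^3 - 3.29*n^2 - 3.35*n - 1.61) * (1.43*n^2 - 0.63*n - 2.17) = -2.9601*n^5 - 3.4006*n^4 + 1.7741*n^3 + 6.9475*n^2 + 8.2838*n + 3.4937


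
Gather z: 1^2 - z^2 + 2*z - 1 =-z^2 + 2*z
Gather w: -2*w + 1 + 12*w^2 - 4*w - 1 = 12*w^2 - 6*w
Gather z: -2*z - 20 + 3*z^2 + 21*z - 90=3*z^2 + 19*z - 110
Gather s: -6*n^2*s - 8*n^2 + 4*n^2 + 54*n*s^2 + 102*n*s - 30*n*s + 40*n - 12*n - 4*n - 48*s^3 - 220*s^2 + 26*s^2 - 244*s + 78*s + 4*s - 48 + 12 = -4*n^2 + 24*n - 48*s^3 + s^2*(54*n - 194) + s*(-6*n^2 + 72*n - 162) - 36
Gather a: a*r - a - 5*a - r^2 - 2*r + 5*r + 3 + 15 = a*(r - 6) - r^2 + 3*r + 18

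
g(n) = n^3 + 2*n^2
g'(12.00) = 480.00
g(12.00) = 2016.00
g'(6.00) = 132.00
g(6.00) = 288.00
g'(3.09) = 41.00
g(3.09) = 48.60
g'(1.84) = 17.52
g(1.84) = 13.00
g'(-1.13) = -0.69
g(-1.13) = 1.11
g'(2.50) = 28.75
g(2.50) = 28.12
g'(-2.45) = 8.21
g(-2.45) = -2.70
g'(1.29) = 10.15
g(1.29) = 5.47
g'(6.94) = 172.25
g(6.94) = 430.58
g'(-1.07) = -0.85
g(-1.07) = 1.06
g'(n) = 3*n^2 + 4*n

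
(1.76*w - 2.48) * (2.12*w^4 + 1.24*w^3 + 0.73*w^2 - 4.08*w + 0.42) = 3.7312*w^5 - 3.0752*w^4 - 1.7904*w^3 - 8.9912*w^2 + 10.8576*w - 1.0416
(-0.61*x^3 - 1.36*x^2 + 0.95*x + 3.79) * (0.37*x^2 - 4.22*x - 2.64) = -0.2257*x^5 + 2.071*x^4 + 7.7011*x^3 + 0.983700000000001*x^2 - 18.5018*x - 10.0056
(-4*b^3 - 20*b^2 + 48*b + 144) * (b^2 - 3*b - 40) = -4*b^5 - 8*b^4 + 268*b^3 + 800*b^2 - 2352*b - 5760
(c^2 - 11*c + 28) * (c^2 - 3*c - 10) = c^4 - 14*c^3 + 51*c^2 + 26*c - 280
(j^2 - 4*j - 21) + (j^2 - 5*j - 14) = 2*j^2 - 9*j - 35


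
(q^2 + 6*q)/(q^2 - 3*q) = (q + 6)/(q - 3)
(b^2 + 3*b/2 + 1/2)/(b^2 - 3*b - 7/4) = 2*(b + 1)/(2*b - 7)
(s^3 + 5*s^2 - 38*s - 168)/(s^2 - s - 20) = (s^2 + s - 42)/(s - 5)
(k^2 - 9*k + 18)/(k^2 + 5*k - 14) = (k^2 - 9*k + 18)/(k^2 + 5*k - 14)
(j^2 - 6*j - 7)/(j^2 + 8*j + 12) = (j^2 - 6*j - 7)/(j^2 + 8*j + 12)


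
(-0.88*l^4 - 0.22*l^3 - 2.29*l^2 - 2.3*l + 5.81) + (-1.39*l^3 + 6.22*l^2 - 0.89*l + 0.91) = -0.88*l^4 - 1.61*l^3 + 3.93*l^2 - 3.19*l + 6.72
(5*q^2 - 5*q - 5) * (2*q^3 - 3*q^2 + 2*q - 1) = 10*q^5 - 25*q^4 + 15*q^3 - 5*q + 5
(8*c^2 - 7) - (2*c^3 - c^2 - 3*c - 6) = -2*c^3 + 9*c^2 + 3*c - 1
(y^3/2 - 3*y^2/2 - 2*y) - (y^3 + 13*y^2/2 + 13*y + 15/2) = -y^3/2 - 8*y^2 - 15*y - 15/2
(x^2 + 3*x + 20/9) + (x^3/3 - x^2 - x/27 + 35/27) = x^3/3 + 80*x/27 + 95/27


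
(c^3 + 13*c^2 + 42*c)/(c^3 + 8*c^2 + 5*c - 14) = c*(c + 6)/(c^2 + c - 2)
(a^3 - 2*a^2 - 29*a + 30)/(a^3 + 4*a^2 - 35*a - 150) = (a - 1)/(a + 5)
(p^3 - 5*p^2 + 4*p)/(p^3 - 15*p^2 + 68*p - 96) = p*(p - 1)/(p^2 - 11*p + 24)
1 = 1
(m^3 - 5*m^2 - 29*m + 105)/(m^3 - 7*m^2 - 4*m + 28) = (m^2 + 2*m - 15)/(m^2 - 4)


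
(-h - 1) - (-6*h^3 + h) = 6*h^3 - 2*h - 1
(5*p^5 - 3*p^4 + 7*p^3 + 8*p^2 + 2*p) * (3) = 15*p^5 - 9*p^4 + 21*p^3 + 24*p^2 + 6*p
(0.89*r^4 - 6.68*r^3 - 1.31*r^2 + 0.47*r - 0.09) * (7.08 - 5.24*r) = -4.6636*r^5 + 41.3044*r^4 - 40.43*r^3 - 11.7376*r^2 + 3.7992*r - 0.6372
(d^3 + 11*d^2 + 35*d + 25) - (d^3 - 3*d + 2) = 11*d^2 + 38*d + 23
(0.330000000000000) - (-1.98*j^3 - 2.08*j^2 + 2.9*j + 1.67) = 1.98*j^3 + 2.08*j^2 - 2.9*j - 1.34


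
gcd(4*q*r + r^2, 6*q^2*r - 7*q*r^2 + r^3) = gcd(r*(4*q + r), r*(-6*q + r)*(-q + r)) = r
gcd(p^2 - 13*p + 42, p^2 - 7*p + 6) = p - 6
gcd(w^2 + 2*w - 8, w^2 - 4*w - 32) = w + 4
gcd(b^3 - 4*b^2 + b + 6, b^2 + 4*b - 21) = b - 3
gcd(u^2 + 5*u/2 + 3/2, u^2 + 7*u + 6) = u + 1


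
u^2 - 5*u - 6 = (u - 6)*(u + 1)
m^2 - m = m*(m - 1)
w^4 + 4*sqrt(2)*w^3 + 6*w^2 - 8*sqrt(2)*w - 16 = (w - sqrt(2))*(w + sqrt(2))*(w + 2*sqrt(2))^2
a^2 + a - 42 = (a - 6)*(a + 7)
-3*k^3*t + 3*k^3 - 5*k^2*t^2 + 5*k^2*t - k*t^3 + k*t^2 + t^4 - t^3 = (-3*k + t)*(k + t)^2*(t - 1)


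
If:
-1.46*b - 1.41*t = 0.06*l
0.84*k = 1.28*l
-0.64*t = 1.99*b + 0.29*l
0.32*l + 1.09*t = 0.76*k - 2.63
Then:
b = -0.79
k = 6.06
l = 3.98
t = 0.65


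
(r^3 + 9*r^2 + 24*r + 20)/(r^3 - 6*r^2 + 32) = (r^2 + 7*r + 10)/(r^2 - 8*r + 16)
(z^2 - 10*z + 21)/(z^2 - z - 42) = (z - 3)/(z + 6)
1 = 1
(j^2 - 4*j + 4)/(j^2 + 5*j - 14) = (j - 2)/(j + 7)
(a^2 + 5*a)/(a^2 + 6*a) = (a + 5)/(a + 6)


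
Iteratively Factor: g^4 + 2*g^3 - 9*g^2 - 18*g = (g - 3)*(g^3 + 5*g^2 + 6*g) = (g - 3)*(g + 2)*(g^2 + 3*g) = g*(g - 3)*(g + 2)*(g + 3)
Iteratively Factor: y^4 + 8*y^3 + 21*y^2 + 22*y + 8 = (y + 2)*(y^3 + 6*y^2 + 9*y + 4) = (y + 2)*(y + 4)*(y^2 + 2*y + 1) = (y + 1)*(y + 2)*(y + 4)*(y + 1)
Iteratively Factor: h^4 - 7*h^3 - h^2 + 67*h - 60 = (h - 1)*(h^3 - 6*h^2 - 7*h + 60) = (h - 1)*(h + 3)*(h^2 - 9*h + 20) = (h - 4)*(h - 1)*(h + 3)*(h - 5)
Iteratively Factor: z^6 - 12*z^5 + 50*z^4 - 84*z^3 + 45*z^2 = (z)*(z^5 - 12*z^4 + 50*z^3 - 84*z^2 + 45*z) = z*(z - 3)*(z^4 - 9*z^3 + 23*z^2 - 15*z) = z*(z - 5)*(z - 3)*(z^3 - 4*z^2 + 3*z) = z^2*(z - 5)*(z - 3)*(z^2 - 4*z + 3) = z^2*(z - 5)*(z - 3)*(z - 1)*(z - 3)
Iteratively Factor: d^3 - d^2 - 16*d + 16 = (d - 4)*(d^2 + 3*d - 4) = (d - 4)*(d + 4)*(d - 1)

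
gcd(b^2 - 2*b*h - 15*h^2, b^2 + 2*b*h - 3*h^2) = b + 3*h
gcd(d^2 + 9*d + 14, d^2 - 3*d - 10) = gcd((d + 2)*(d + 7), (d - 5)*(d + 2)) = d + 2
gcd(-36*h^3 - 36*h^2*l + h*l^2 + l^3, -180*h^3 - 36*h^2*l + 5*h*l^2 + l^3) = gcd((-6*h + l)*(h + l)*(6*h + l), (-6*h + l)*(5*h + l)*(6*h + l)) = 36*h^2 - l^2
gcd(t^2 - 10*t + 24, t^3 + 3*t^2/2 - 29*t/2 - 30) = t - 4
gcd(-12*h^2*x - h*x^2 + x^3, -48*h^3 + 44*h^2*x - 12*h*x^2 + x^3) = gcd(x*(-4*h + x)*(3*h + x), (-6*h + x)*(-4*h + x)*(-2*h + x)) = -4*h + x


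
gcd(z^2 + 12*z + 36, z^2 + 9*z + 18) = z + 6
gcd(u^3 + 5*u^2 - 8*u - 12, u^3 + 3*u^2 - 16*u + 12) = u^2 + 4*u - 12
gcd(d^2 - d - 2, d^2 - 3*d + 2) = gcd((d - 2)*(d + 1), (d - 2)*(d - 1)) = d - 2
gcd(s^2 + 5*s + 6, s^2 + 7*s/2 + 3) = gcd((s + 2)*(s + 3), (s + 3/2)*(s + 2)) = s + 2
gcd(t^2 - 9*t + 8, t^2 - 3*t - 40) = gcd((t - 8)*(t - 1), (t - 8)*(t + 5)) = t - 8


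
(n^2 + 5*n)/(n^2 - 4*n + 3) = n*(n + 5)/(n^2 - 4*n + 3)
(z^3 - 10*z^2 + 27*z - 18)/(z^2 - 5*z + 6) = (z^2 - 7*z + 6)/(z - 2)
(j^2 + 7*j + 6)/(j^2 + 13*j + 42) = (j + 1)/(j + 7)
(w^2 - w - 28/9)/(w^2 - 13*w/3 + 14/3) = (w + 4/3)/(w - 2)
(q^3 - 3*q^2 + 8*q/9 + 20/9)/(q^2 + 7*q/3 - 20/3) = (3*q^2 - 4*q - 4)/(3*(q + 4))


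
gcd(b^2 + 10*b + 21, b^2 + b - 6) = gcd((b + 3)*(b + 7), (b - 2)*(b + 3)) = b + 3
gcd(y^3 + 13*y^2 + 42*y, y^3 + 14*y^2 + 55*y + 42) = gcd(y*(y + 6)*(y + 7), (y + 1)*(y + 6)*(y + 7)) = y^2 + 13*y + 42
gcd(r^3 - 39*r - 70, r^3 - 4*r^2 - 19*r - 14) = r^2 - 5*r - 14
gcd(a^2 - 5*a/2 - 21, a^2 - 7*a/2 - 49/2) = a + 7/2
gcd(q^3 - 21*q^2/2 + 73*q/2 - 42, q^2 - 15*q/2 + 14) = q^2 - 15*q/2 + 14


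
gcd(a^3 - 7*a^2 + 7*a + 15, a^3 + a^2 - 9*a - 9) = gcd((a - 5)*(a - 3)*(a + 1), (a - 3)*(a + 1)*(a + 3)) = a^2 - 2*a - 3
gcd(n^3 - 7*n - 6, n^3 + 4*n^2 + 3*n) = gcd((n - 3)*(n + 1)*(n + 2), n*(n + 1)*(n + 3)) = n + 1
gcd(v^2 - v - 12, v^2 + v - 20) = v - 4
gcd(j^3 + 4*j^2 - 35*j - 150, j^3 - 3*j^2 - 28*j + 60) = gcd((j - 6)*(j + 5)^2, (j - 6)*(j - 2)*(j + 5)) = j^2 - j - 30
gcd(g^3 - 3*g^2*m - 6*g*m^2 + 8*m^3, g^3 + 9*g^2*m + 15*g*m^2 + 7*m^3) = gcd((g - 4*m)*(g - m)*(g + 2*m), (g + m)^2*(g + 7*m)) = 1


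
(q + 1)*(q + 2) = q^2 + 3*q + 2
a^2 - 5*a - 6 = (a - 6)*(a + 1)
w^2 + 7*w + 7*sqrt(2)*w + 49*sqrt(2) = (w + 7)*(w + 7*sqrt(2))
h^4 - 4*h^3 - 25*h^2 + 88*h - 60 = (h - 6)*(h - 2)*(h - 1)*(h + 5)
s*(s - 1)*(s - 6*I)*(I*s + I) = I*s^4 + 6*s^3 - I*s^2 - 6*s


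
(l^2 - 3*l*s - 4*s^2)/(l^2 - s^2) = (-l + 4*s)/(-l + s)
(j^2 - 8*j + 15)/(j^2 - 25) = (j - 3)/(j + 5)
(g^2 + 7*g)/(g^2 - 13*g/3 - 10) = 3*g*(g + 7)/(3*g^2 - 13*g - 30)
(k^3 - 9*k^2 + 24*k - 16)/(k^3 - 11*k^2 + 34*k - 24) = (k - 4)/(k - 6)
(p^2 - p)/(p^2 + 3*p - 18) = p*(p - 1)/(p^2 + 3*p - 18)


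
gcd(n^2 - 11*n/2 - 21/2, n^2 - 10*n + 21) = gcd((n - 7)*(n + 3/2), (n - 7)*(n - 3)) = n - 7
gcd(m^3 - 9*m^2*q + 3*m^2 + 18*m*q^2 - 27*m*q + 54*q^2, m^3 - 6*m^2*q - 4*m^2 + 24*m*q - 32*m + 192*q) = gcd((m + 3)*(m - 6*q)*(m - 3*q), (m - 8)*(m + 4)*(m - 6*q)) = -m + 6*q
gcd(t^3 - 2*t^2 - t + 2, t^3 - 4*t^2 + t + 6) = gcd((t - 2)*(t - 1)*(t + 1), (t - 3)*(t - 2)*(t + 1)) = t^2 - t - 2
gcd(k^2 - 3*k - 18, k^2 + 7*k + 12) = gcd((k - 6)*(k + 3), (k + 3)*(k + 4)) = k + 3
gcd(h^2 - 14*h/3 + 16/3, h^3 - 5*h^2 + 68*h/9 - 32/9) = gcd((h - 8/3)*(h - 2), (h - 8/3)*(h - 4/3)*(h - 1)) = h - 8/3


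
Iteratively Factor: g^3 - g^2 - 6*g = (g - 3)*(g^2 + 2*g) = (g - 3)*(g + 2)*(g)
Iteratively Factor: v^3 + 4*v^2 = (v)*(v^2 + 4*v) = v*(v + 4)*(v)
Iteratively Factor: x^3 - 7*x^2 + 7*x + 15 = (x - 3)*(x^2 - 4*x - 5) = (x - 5)*(x - 3)*(x + 1)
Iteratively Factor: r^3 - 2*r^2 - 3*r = (r)*(r^2 - 2*r - 3) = r*(r - 3)*(r + 1)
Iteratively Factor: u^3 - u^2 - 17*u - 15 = (u - 5)*(u^2 + 4*u + 3) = (u - 5)*(u + 1)*(u + 3)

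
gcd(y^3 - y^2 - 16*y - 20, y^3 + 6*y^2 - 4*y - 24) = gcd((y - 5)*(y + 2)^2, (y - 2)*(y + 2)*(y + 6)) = y + 2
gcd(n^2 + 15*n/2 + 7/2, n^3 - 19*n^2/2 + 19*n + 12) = n + 1/2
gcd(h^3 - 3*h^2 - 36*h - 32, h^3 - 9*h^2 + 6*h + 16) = h^2 - 7*h - 8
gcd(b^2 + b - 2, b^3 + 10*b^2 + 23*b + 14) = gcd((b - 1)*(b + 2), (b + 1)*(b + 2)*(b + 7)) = b + 2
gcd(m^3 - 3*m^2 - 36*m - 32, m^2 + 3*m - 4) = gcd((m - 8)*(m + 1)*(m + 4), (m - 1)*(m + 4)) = m + 4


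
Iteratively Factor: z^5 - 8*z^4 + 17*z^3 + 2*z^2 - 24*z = (z - 3)*(z^4 - 5*z^3 + 2*z^2 + 8*z) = (z - 3)*(z - 2)*(z^3 - 3*z^2 - 4*z) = z*(z - 3)*(z - 2)*(z^2 - 3*z - 4) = z*(z - 3)*(z - 2)*(z + 1)*(z - 4)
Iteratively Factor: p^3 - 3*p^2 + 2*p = (p)*(p^2 - 3*p + 2) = p*(p - 2)*(p - 1)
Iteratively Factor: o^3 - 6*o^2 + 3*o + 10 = (o - 2)*(o^2 - 4*o - 5) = (o - 2)*(o + 1)*(o - 5)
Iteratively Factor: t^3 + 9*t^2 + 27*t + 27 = (t + 3)*(t^2 + 6*t + 9) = (t + 3)^2*(t + 3)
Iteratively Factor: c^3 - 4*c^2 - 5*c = (c - 5)*(c^2 + c) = c*(c - 5)*(c + 1)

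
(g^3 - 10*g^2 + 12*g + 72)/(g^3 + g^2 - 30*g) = (g^3 - 10*g^2 + 12*g + 72)/(g*(g^2 + g - 30))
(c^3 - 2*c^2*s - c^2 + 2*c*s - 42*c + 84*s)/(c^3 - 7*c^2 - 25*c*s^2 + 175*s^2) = (-c^2 + 2*c*s - 6*c + 12*s)/(-c^2 + 25*s^2)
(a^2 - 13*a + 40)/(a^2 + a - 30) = (a - 8)/(a + 6)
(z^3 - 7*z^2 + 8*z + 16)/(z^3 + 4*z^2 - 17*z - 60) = (z^2 - 3*z - 4)/(z^2 + 8*z + 15)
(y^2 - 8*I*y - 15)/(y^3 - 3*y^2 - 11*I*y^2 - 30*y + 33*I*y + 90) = (y - 3*I)/(y^2 + y*(-3 - 6*I) + 18*I)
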